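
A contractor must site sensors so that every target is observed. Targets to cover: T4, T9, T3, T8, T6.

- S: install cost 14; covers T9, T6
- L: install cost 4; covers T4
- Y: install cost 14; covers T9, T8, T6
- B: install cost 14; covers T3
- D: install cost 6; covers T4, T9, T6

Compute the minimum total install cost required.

32

This is a weighted set-cover instance.
The greedy cost-per-new-target heuristic would pick D, Y, and B for 34, but a cheaper cover exists.
Choose L, Y, and B: together they cover T4, T9, T3, T8, T6 — every target.
Total install cost: 4 + 14 + 14 = 32.
No cover costs less than 32.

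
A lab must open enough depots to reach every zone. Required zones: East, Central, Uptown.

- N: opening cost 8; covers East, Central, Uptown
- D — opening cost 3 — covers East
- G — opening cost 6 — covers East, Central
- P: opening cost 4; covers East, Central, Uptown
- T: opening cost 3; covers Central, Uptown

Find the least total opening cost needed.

This is a weighted set-cover instance.
P alone covers East, Central, Uptown — every zone.
Total opening cost: 4.
No cover costs less than 4.

4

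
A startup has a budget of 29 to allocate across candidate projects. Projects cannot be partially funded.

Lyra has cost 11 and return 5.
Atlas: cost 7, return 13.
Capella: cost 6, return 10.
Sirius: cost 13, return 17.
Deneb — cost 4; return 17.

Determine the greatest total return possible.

Capella + Sirius + Deneb: cost 6 + 13 + 4 = 23 ≤ 29, return 10 + 17 + 17 = 44.
Lyra + Atlas + Capella + Deneb: cost 11 + 7 + 6 + 4 = 28 ≤ 29, return 5 + 13 + 10 + 17 = 45.
Atlas + Sirius + Deneb: cost 7 + 13 + 4 = 24 ≤ 29, return 13 + 17 + 17 = 47.
Best is Atlas, Sirius, and Deneb with total return 47.

47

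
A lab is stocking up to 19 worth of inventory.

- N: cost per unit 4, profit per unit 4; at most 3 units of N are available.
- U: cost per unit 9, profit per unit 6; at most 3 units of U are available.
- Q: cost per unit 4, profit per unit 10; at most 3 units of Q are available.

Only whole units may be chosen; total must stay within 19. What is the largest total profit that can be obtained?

This is a bounded integer knapsack.
3×Q: cost 12 ≤ 19, profit 3·10 = 30.
1×N and 3×Q: cost 16 ≤ 19, profit 1·4 + 3·10 = 34.
Best is 34.

34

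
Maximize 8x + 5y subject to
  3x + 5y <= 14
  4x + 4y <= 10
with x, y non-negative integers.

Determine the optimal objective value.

(x,y)=(2,0) is feasible, giving 16.
(x,y)=(1,1) is feasible, giving 13.
No feasible integer point exceeds 16.

16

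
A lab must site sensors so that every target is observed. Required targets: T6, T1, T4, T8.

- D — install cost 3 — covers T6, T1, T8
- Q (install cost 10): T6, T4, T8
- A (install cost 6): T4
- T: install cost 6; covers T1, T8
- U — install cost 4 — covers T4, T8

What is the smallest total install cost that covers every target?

7

Choose D and U: together they cover T6, T1, T4, T8 — every target.
Total install cost: 3 + 4 = 7.
No cover costs less than 7.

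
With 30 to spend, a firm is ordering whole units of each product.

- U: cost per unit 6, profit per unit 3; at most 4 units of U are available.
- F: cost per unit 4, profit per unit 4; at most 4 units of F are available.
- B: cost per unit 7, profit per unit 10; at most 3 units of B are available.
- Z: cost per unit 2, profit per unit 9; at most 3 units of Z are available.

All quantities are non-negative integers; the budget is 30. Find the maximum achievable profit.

Z has the best ratio (9/2); taking only Z gives at most 3×9 = 27 (stopped by the supply cap of 3).
Mixing does better — 3×B and 3×Z: cost 27 ≤ 30, profit 3·10 + 3·9 = 57.

57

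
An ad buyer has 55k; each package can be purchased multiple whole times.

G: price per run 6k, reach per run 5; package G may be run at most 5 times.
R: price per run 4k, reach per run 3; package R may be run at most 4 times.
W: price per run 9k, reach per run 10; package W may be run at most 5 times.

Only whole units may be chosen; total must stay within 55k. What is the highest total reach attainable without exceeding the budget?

58

2×R and 5×W: price 53 ≤ 55, reach 2·3 + 5·10 = 56.
1×G, 1×R, and 5×W: price 55 ≤ 55, reach 1·5 + 1·3 + 5·10 = 58.
Best is 58.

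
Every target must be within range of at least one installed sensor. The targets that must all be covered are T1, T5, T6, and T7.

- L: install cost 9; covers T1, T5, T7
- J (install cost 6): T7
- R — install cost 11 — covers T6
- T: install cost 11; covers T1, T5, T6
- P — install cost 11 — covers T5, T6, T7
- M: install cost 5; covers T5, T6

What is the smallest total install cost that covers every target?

14

Choose L and M: together they cover T1, T5, T6, T7 — every target.
Total install cost: 9 + 5 = 14.
No cover costs less than 14.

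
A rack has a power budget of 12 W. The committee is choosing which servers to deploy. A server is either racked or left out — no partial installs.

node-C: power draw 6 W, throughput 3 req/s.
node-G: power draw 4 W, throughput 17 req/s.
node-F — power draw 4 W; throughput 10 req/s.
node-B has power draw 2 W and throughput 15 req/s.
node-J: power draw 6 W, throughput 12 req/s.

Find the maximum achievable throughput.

44

Allowing fractional choices, the relaxed optimum would be about 46.0, but servers are indivisible.
node-F + node-B + node-J: power draw 4 + 2 + 6 = 12 ≤ 12, throughput 10 + 15 + 12 = 37.
node-G + node-B + node-J: power draw 4 + 2 + 6 = 12 ≤ 12, throughput 17 + 15 + 12 = 44.
node-G + node-F + node-B: power draw 4 + 4 + 2 = 10 ≤ 12, throughput 17 + 10 + 15 = 42.
Best is node-G, node-B, and node-J with total throughput 44.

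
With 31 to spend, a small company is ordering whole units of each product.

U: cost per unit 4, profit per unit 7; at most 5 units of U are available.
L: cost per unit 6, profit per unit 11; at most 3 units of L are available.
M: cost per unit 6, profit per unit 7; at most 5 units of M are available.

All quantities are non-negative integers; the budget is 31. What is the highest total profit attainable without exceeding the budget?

54

3×U and 3×L: cost 30 ≤ 31, profit 3·7 + 3·11 = 54.
3×U, 2×L, and 1×M: cost 30 ≤ 31, profit 3·7 + 2·11 + 1·7 = 50.
Best is 54.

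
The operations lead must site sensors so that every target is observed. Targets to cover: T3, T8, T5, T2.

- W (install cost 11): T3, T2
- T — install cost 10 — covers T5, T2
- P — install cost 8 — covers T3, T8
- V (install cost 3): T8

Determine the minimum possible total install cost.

This is an integer covering problem.
Choose T and P: together they cover T3, T8, T5, T2 — every target.
Total install cost: 10 + 8 = 18.

18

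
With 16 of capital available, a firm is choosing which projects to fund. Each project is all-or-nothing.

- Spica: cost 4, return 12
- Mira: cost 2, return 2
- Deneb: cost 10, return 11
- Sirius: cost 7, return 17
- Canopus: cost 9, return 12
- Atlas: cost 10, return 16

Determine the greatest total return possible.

31

Spica + Sirius: cost 4 + 7 = 11 ≤ 16, return 12 + 17 = 29.
Spica + Mira + Sirius: cost 4 + 2 + 7 = 13 ≤ 16, return 12 + 2 + 17 = 31.
Spica + Mira + Atlas: cost 4 + 2 + 10 = 16 ≤ 16, return 12 + 2 + 16 = 30.
Best is Spica, Mira, and Sirius with total return 31.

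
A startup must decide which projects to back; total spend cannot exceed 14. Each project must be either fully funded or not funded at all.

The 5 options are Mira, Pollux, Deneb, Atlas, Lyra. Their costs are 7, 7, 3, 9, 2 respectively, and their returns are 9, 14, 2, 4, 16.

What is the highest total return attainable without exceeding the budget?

32

Treat it as a binary knapsack problem.
Allowing fractional choices, the relaxed optimum would be about 36.4, but projects are indivisible.
Pollux + Deneb + Lyra: cost 7 + 3 + 2 = 12 ≤ 14, return 14 + 2 + 16 = 32.
Mira + Deneb + Lyra: cost 7 + 3 + 2 = 12 ≤ 14, return 9 + 2 + 16 = 27.
Pollux + Lyra: cost 7 + 2 = 9 ≤ 14, return 14 + 16 = 30.
Best is Pollux, Deneb, and Lyra with total return 32.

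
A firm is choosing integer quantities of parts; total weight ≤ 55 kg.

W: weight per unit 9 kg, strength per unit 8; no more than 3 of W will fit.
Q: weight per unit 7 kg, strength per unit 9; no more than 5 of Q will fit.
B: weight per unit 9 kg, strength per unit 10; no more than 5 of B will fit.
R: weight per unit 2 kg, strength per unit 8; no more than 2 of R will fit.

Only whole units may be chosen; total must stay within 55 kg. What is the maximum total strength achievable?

This is a bounded integer knapsack.
R has the best ratio (8/2); taking only R gives at most 2×8 = 16 (stopped by the supply cap of 2).
Mixing does better — 2×Q, 4×B, and 2×R: weight 54 ≤ 55, strength 2·9 + 4·10 + 2·8 = 74.

74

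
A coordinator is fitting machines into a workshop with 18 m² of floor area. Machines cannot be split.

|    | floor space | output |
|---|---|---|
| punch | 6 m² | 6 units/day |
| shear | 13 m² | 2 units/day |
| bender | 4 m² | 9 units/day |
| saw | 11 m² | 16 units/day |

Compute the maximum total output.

Take bender and saw: floor space 4 + 11 = 15 ≤ 18, output 9 + 16 = 25.
No other feasible combination does better.

25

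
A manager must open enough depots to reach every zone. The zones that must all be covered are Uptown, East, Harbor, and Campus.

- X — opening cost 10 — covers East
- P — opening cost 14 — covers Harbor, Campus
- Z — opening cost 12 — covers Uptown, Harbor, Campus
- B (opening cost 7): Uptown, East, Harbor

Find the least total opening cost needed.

19

Choose Z and B: together they cover Uptown, East, Harbor, Campus — every zone.
Total opening cost: 12 + 7 = 19.
No cover costs less than 19.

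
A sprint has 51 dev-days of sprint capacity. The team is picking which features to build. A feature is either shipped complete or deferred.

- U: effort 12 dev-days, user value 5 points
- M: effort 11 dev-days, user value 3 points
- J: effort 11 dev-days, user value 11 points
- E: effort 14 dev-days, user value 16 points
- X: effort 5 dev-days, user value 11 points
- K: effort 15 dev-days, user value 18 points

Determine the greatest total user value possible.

Treat it as a binary knapsack problem.
Allowing fractional choices, the relaxed optimum would be about 58.5, but features are indivisible.
J + E + X + K: effort 11 + 14 + 5 + 15 = 45 ≤ 51, user value 11 + 16 + 11 + 18 = 56.
U + E + X + K: effort 12 + 14 + 5 + 15 = 46 ≤ 51, user value 5 + 16 + 11 + 18 = 50.
Best is J, E, X, and K with total user value 56.

56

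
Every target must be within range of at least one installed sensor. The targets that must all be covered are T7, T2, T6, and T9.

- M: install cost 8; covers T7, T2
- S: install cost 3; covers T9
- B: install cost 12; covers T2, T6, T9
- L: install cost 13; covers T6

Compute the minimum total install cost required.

This is a weighted set-cover instance.
The greedy cost-per-new-target heuristic would pick S, M, and B for 23, but a cheaper cover exists.
Choose M and B: together they cover T7, T2, T6, T9 — every target.
Total install cost: 8 + 12 = 20.
No cover costs less than 20.

20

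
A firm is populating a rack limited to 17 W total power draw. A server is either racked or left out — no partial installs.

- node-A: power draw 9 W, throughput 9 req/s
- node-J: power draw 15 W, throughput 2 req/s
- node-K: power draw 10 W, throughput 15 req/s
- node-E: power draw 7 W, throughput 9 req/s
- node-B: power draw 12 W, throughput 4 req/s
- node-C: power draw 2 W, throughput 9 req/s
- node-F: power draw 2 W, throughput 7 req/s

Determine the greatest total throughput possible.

This is an integer program with binary decision variables.
node-E + node-C + node-F: power draw 7 + 2 + 2 = 11 ≤ 17, throughput 9 + 9 + 7 = 25.
node-A + node-C + node-F: power draw 9 + 2 + 2 = 13 ≤ 17, throughput 9 + 9 + 7 = 25.
node-K + node-C + node-F: power draw 10 + 2 + 2 = 14 ≤ 17, throughput 15 + 9 + 7 = 31.
Best is node-K, node-C, and node-F with total throughput 31.

31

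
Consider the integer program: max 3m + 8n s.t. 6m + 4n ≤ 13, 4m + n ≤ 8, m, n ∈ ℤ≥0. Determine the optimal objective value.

The continuous relaxation peaks at (0, 3.25) with value 26.00; rounding to a feasible lattice point costs some objective.
(m,n)=(0,3): 6·0+4·3=12≤13, 4·0+1·3=3≤8, objective 24.
(m,n)=(0,2): 6·0+4·2=8≤13, 4·0+1·2=2≤8, objective 16.
The best lattice point is (0,3), giving 24.

24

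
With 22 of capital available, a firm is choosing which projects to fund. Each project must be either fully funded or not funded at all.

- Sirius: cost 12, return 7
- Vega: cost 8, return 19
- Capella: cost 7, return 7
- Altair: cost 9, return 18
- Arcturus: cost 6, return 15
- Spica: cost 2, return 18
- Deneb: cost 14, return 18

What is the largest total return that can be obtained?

Treat it as a binary knapsack problem.
Allowing fractional choices, the relaxed optimum would be about 64.0, but projects are indivisible.
Vega + Altair + Spica: cost 8 + 9 + 2 = 19 ≤ 22, return 19 + 18 + 18 = 55.
Vega + Arcturus + Spica: cost 8 + 6 + 2 = 16 ≤ 22, return 19 + 15 + 18 = 52.
Best is Vega, Altair, and Spica with total return 55.

55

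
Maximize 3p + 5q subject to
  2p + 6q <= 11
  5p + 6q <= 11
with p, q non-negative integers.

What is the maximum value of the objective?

8

(p,q)=(1,1) is feasible, giving 8.
(p,q)=(2,0) is feasible, giving 6.
(p,q)=(0,1) is feasible, giving 5.
No feasible integer point exceeds 8.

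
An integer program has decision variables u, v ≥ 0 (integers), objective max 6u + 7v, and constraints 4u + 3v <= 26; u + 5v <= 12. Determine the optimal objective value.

(u,v)=(5,1): 4·5+3·1=23≤26, 1·5+5·1=10≤12, objective 37.
(u,v)=(6,0): 4·6+3·0=24≤26, 1·6+5·0=6≤12, objective 36.
(u,v)=(4,1): 4·4+3·1=19≤26, 1·4+5·1=9≤12, objective 31.
No feasible integer point exceeds 37.

37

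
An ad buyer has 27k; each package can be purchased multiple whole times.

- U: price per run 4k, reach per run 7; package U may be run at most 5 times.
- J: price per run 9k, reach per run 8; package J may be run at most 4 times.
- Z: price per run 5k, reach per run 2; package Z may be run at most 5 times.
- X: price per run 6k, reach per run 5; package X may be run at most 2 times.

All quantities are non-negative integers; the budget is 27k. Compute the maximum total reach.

40

U has the best ratio (7/4); taking only U gives at most 5×7 = 35 (stopped by the supply cap of 5).
Mixing does better — 5×U and 1×X: price 26 ≤ 27, reach 5·7 + 1·5 = 40.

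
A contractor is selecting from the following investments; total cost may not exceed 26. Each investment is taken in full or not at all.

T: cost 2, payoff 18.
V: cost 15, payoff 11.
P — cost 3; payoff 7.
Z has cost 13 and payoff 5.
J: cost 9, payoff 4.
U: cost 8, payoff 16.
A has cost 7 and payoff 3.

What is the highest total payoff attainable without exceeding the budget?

Allowing fractional choices, the relaxed optimum would be about 50.5, but investments are indivisible.
T + P + Z + U: cost 2 + 3 + 13 + 8 = 26 ≤ 26, payoff 18 + 7 + 5 + 16 = 46.
T + P + J + U: cost 2 + 3 + 9 + 8 = 22 ≤ 26, payoff 18 + 7 + 4 + 16 = 45.
Best is T, P, Z, and U with total payoff 46.

46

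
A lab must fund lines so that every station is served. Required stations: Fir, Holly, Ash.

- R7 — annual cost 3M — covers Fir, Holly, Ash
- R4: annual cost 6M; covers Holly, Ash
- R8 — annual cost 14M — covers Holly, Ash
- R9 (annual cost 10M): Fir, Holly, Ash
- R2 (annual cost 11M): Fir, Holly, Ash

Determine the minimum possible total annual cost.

This is a weighted set-cover instance.
R7 alone covers Fir, Holly, Ash — every station.
Total annual cost: 3.
No cover costs less than 3.

3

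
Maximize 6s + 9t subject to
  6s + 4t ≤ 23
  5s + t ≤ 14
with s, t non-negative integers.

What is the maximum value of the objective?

Relaxing integrality, the LP optimum is 51.75 at (s,t) = (0, 5.75), which is not an integer point.
(s,t)=(0,5): 6·0+4·5=20≤23, 5·0+1·5=5≤14, objective 45.
(s,t)=(1,4): 6·1+4·4=22≤23, 5·1+1·4=9≤14, objective 42.
(s,t)=(0,4): 6·0+4·4=16≤23, 5·0+1·4=4≤14, objective 36.
No feasible integer point exceeds 45.

45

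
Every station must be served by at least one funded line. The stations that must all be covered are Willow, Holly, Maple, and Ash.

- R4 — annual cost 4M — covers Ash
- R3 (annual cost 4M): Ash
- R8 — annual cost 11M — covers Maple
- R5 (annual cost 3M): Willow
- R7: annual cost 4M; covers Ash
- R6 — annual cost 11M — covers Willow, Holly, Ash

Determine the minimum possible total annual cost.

22

Choose R8 and R6: together they cover Willow, Holly, Maple, Ash — every station.
Total annual cost: 11 + 11 = 22.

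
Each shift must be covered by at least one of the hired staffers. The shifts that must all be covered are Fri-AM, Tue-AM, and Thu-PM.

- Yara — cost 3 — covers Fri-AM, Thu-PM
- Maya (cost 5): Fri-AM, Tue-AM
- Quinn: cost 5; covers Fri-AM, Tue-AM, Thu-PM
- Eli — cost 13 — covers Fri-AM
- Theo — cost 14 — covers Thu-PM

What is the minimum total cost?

Quinn alone covers Fri-AM, Tue-AM, Thu-PM — every shift.
Total cost: 5.

5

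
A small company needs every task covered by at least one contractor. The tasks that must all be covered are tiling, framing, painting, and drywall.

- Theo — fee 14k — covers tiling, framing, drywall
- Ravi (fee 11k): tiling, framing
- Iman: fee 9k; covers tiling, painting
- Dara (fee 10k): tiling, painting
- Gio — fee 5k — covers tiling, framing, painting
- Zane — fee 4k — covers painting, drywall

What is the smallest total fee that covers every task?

9

Choose Gio and Zane: together they cover tiling, framing, painting, drywall — every task.
Total fee: 5 + 4 = 9.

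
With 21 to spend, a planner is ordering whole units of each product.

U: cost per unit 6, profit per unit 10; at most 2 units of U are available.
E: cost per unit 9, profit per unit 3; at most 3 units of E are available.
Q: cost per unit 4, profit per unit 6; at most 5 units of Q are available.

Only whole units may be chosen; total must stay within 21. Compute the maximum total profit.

32

U has the best ratio (10/6); taking only U gives at most 2×10 = 20 (stopped by the supply cap of 2).
Mixing does better — 2×U and 2×Q: cost 20 ≤ 21, profit 2·10 + 2·6 = 32.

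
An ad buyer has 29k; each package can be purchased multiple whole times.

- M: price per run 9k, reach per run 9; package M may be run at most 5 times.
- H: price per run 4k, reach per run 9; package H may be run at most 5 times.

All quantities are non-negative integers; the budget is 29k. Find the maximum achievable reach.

54

Take 1×M and 5×H: price 29 ≤ 29, reach 1·9 + 5·9 = 54.
H has the best ratio (9/4) and is taken to its limit of 5; remaining capacity is filled optimally with the others.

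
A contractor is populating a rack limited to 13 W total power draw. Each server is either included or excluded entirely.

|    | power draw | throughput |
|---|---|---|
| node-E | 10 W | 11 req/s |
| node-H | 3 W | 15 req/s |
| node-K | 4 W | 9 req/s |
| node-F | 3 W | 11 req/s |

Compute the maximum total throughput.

Allowing fractional choices, the relaxed optimum would be about 38.3, but servers are indivisible.
node-H + node-F: power draw 3 + 3 = 6 ≤ 13, throughput 15 + 11 = 26.
node-E + node-H: power draw 10 + 3 = 13 ≤ 13, throughput 11 + 15 = 26.
node-H + node-K + node-F: power draw 3 + 4 + 3 = 10 ≤ 13, throughput 15 + 9 + 11 = 35.
Best is node-H, node-K, and node-F with total throughput 35.

35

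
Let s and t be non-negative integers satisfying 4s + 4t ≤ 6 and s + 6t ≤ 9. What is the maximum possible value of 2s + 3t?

(s,t)=(0,1): 4·0+4·1=4≤6, 1·0+6·1=6≤9, objective 3.
(s,t)=(1,0): 4·1+4·0=4≤6, 1·1+6·0=1≤9, objective 2.
(s,t)=(0,0): 4·0+4·0=0≤6, 1·0+6·0=0≤9, objective 0.
The best lattice point is (0,1), giving 3.

3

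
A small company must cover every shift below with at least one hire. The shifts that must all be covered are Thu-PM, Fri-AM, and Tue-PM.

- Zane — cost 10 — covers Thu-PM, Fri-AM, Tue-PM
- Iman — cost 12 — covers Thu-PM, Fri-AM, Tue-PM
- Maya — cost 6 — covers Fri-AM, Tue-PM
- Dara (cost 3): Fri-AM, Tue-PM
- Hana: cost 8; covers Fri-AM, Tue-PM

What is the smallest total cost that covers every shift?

10

The greedy cost-per-new-shift heuristic would pick Dara and Zane for 13, but a cheaper cover exists.
Zane alone covers Thu-PM, Fri-AM, Tue-PM — every shift.
Total cost: 10.
No cover costs less than 10.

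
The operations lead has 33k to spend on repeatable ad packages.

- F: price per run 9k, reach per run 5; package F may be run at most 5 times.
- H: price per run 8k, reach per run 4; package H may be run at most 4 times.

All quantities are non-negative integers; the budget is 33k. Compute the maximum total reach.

This is a bounded integer knapsack.
F has the best ratio (5/9); taking only F gives at most 3×5 = 15 (stopped by the price limit).
Mixing does better — 1×F and 3×H: price 33 ≤ 33, reach 1·5 + 3·4 = 17.

17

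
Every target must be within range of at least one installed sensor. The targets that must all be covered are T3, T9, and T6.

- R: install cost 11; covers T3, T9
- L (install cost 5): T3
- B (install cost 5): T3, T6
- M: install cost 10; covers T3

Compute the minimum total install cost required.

This is a weighted set-cover instance.
Choose R and B: together they cover T3, T9, T6 — every target.
Total install cost: 11 + 5 = 16.
No cover costs less than 16.

16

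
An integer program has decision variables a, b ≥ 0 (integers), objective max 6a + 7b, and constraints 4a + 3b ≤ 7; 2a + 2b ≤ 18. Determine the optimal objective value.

14

(a,b)=(0,2): 4·0+3·2=6≤7, 2·0+2·2=4≤18, objective 14.
(a,b)=(1,1): 4·1+3·1=7≤7, 2·1+2·1=4≤18, objective 13.
(a,b)=(0,1): 4·0+3·1=3≤7, 2·0+2·1=2≤18, objective 7.
No feasible integer point exceeds 14.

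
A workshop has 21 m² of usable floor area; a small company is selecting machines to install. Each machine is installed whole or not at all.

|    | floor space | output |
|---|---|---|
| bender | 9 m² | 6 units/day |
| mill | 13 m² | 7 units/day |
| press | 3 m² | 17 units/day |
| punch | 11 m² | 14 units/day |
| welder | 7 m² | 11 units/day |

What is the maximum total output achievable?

42

press + punch + welder: floor space 3 + 11 + 7 = 21 ≤ 21, output 17 + 14 + 11 = 42.
bender + press + welder: floor space 9 + 3 + 7 = 19 ≤ 21, output 6 + 17 + 11 = 34.
press + punch: floor space 3 + 11 = 14 ≤ 21, output 17 + 14 = 31.
Best is press, punch, and welder with total output 42.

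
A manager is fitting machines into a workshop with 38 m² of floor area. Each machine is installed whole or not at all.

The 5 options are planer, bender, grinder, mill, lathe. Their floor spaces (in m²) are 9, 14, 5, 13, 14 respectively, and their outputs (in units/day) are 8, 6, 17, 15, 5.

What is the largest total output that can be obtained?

40

grinder + mill + lathe: floor space 5 + 13 + 14 = 32 ≤ 38, output 17 + 15 + 5 = 37.
bender + grinder + mill: floor space 14 + 5 + 13 = 32 ≤ 38, output 6 + 17 + 15 = 38.
planer + grinder + mill: floor space 9 + 5 + 13 = 27 ≤ 38, output 8 + 17 + 15 = 40.
Best is planer, grinder, and mill with total output 40.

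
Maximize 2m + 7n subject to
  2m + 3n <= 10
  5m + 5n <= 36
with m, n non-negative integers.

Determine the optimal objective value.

21

The continuous relaxation peaks at (0, 3.33) with value 23.33; rounding to a feasible lattice point costs some objective.
(m,n)=(0,3) is feasible, giving 21.
(m,n)=(1,2) is feasible, giving 16.
(m,n)=(0,2) is feasible, giving 14.
Maximum is 21 at (m,n)=(0,3).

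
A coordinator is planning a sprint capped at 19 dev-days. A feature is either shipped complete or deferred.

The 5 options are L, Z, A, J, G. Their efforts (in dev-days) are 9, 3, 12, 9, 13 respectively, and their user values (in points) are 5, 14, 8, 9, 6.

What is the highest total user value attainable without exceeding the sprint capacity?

Z + A: effort 3 + 12 = 15 ≤ 19, user value 14 + 8 = 22.
Z + J: effort 3 + 9 = 12 ≤ 19, user value 14 + 9 = 23.
Best is Z and J with total user value 23.

23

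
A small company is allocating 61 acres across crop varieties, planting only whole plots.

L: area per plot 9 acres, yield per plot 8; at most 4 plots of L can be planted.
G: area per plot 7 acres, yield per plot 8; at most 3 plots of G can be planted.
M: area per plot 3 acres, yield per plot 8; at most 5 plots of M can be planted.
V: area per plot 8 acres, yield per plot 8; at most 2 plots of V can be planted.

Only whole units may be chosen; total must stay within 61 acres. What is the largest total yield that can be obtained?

88

1×L, 3×G, 5×M, and 2×V: area 61 ≤ 61, yield 1·8 + 3·8 + 5·8 + 2·8 = 88.
3×G, 5×M, and 2×V: area 52 ≤ 61, yield 3·8 + 5·8 + 2·8 = 80.
Best is 88.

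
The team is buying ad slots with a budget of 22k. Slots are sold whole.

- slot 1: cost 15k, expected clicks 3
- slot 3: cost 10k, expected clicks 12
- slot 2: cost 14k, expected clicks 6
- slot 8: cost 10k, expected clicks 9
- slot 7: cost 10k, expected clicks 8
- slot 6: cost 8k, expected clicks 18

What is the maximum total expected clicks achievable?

30

Allowing fractional choices, the relaxed optimum would be about 33.6, but ad slots are indivisible.
slot 8 + slot 6: cost 10 + 8 = 18 ≤ 22, expected clicks 9 + 18 = 27.
slot 3 + slot 6: cost 10 + 8 = 18 ≤ 22, expected clicks 12 + 18 = 30.
slot 7 + slot 6: cost 10 + 8 = 18 ≤ 22, expected clicks 8 + 18 = 26.
Best is slot 3 and slot 6 with total expected clicks 30.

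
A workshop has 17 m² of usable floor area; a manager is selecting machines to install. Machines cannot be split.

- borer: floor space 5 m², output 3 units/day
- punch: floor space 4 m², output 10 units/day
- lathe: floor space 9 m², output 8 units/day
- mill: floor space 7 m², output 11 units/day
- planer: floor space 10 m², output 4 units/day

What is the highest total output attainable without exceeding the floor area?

24

punch + mill: floor space 4 + 7 = 11 ≤ 17, output 10 + 11 = 21.
borer + punch + mill: floor space 5 + 4 + 7 = 16 ≤ 17, output 3 + 10 + 11 = 24.
Best is borer, punch, and mill with total output 24.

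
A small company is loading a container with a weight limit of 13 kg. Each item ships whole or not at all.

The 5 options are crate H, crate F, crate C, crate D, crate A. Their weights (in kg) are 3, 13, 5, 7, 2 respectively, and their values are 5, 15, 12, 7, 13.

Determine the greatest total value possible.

crate C + crate A: weight 5 + 2 = 7 ≤ 13, value 12 + 13 = 25.
crate H + crate C + crate A: weight 3 + 5 + 2 = 10 ≤ 13, value 5 + 12 + 13 = 30.
crate H + crate D + crate A: weight 3 + 7 + 2 = 12 ≤ 13, value 5 + 7 + 13 = 25.
Best is crate H, crate C, and crate A with total value 30.

30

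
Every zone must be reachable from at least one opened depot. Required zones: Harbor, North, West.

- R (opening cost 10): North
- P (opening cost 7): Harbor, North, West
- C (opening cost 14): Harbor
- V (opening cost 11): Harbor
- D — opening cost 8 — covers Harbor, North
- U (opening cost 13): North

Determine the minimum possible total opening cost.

7

P alone covers Harbor, North, West — every zone.
Total opening cost: 7.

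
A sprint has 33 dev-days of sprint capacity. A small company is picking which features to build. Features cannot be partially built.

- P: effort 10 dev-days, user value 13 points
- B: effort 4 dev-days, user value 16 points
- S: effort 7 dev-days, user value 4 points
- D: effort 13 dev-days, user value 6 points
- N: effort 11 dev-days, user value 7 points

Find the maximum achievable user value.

Allowing fractional choices, the relaxed optimum would be about 40.5, but features are indivisible.
P + B + N: effort 10 + 4 + 11 = 25 ≤ 33, user value 13 + 16 + 7 = 36.
P + B + S + N: effort 10 + 4 + 7 + 11 = 32 ≤ 33, user value 13 + 16 + 4 + 7 = 40.
Best is P, B, S, and N with total user value 40.

40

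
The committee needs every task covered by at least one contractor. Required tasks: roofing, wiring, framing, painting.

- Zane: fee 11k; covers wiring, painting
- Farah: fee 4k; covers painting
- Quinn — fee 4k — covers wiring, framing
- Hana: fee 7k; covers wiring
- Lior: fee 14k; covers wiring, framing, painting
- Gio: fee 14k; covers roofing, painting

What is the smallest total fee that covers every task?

The greedy cost-per-new-task heuristic would pick Quinn, Farah, and Gio for 22, but a cheaper cover exists.
Choose Quinn and Gio: together they cover roofing, wiring, framing, painting — every task.
Total fee: 4 + 14 = 18.
No cover costs less than 18.

18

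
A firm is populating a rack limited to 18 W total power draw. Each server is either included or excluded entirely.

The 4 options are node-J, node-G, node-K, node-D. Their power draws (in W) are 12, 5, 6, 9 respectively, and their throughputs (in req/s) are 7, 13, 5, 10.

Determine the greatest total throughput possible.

Allowing fractional choices, the relaxed optimum would be about 26.3, but servers are indivisible.
node-G + node-K: power draw 5 + 6 = 11 ≤ 18, throughput 13 + 5 = 18.
node-J + node-G: power draw 12 + 5 = 17 ≤ 18, throughput 7 + 13 = 20.
node-G + node-D: power draw 5 + 9 = 14 ≤ 18, throughput 13 + 10 = 23.
Best is node-G and node-D with total throughput 23.

23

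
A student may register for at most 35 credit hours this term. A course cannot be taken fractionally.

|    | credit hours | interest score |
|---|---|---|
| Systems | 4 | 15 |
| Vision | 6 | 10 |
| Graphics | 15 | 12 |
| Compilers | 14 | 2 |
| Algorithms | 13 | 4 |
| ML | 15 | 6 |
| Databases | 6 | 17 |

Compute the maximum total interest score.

54

Systems + Vision + ML + Databases: credit hours 4 + 6 + 15 + 6 = 31 ≤ 35, interest score 15 + 10 + 6 + 17 = 48.
Systems + Vision + Algorithms + Databases: credit hours 4 + 6 + 13 + 6 = 29 ≤ 35, interest score 15 + 10 + 4 + 17 = 46.
Systems + Vision + Graphics + Databases: credit hours 4 + 6 + 15 + 6 = 31 ≤ 35, interest score 15 + 10 + 12 + 17 = 54.
Best is Systems, Vision, Graphics, and Databases with total interest score 54.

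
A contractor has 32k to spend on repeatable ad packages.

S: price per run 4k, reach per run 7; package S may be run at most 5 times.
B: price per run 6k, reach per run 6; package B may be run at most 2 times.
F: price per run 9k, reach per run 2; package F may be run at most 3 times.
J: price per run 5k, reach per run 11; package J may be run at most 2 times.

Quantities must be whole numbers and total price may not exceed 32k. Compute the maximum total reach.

57

5×S and 2×J: price 30 ≤ 32, reach 5·7 + 2·11 = 57.
4×S, 1×B, and 2×J: price 32 ≤ 32, reach 4·7 + 1·6 + 2·11 = 56.
Best is 57.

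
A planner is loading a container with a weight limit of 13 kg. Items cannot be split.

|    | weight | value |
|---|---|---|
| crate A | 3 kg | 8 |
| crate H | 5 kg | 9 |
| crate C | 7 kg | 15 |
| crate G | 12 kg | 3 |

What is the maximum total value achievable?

24

Allowing fractional choices, the relaxed optimum would be about 28.4, but items are indivisible.
crate H + crate C: weight 5 + 7 = 12 ≤ 13, value 9 + 15 = 24.
crate A + crate C: weight 3 + 7 = 10 ≤ 13, value 8 + 15 = 23.
crate A + crate H: weight 3 + 5 = 8 ≤ 13, value 8 + 9 = 17.
Best is crate H and crate C with total value 24.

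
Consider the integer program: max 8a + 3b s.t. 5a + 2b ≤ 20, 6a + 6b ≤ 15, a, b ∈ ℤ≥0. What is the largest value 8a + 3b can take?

The continuous relaxation peaks at (2.5, 0) with value 20.00; rounding to a feasible lattice point costs some objective.
(a,b)=(2,0): 5·2+2·0=10≤20, 6·2+6·0=12≤15, objective 16.
(a,b)=(1,1): 5·1+2·1=7≤20, 6·1+6·1=12≤15, objective 11.
(a,b)=(1,0): 5·1+2·0=5≤20, 6·1+6·0=6≤15, objective 8.
Maximum is 16 at (a,b)=(2,0).

16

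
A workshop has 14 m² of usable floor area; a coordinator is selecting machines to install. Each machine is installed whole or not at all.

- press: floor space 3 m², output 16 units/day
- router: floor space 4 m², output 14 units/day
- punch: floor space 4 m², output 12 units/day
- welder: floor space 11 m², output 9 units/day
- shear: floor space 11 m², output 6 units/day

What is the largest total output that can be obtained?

This is a 0-1 knapsack instance.
Allowing fractional choices, the relaxed optimum would be about 44.5, but machines are indivisible.
press + router + punch: floor space 3 + 4 + 4 = 11 ≤ 14, output 16 + 14 + 12 = 42.
press + router: floor space 3 + 4 = 7 ≤ 14, output 16 + 14 = 30.
Best is press, router, and punch with total output 42.

42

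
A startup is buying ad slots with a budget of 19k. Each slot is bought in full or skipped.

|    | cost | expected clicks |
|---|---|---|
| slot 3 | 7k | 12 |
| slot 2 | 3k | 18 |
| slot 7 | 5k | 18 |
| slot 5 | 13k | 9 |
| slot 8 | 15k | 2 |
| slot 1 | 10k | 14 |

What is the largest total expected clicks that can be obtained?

This is an integer program with binary decision variables.
slot 2 + slot 7 + slot 1: cost 3 + 5 + 10 = 18 ≤ 19, expected clicks 18 + 18 + 14 = 50.
slot 3 + slot 2 + slot 7: cost 7 + 3 + 5 = 15 ≤ 19, expected clicks 12 + 18 + 18 = 48.
slot 2 + slot 7: cost 3 + 5 = 8 ≤ 19, expected clicks 18 + 18 = 36.
Best is slot 2, slot 7, and slot 1 with total expected clicks 50.

50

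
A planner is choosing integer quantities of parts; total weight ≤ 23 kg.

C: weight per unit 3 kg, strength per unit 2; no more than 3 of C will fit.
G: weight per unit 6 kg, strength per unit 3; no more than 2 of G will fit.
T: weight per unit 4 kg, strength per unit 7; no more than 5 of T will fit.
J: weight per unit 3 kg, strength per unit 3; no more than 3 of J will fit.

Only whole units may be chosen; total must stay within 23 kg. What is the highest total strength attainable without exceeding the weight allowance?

Take 5×T and 1×J: weight 23 ≤ 23, strength 5·7 + 1·3 = 38.
T has the best ratio (7/4) and is taken to its limit of 5; remaining capacity is filled optimally with the others.

38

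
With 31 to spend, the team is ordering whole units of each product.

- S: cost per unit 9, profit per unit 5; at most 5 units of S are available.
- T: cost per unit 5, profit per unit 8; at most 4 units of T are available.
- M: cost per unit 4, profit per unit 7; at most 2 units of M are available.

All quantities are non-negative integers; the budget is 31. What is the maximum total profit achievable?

46

4×T and 2×M: cost 28 ≤ 31, profit 4·8 + 2·7 = 46.
4×T and 1×M: cost 24 ≤ 31, profit 4·8 + 1·7 = 39.
Best is 46.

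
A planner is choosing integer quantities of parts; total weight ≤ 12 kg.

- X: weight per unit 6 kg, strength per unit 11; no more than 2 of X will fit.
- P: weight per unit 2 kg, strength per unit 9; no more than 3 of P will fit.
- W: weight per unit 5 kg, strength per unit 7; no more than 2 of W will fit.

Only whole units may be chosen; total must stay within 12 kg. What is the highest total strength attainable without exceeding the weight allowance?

Take 1×X and 3×P: weight 12 ≤ 12, strength 1·11 + 3·9 = 38.
P has the best ratio (9/2) and is taken to its limit of 3; remaining capacity is filled optimally with the others.

38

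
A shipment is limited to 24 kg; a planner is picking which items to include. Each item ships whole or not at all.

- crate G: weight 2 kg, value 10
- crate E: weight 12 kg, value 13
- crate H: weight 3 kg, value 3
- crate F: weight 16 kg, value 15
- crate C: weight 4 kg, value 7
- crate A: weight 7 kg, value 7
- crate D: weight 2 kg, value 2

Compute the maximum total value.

Allowing fractional choices, the relaxed optimum would be about 36.0, but items are indivisible.
crate G + crate F + crate C + crate D: weight 2 + 16 + 4 + 2 = 24 ≤ 24, value 10 + 15 + 7 + 2 = 34.
crate G + crate E + crate H + crate C + crate D: weight 2 + 12 + 3 + 4 + 2 = 23 ≤ 24, value 10 + 13 + 3 + 7 + 2 = 35.
crate G + crate E + crate H + crate C: weight 2 + 12 + 3 + 4 = 21 ≤ 24, value 10 + 13 + 3 + 7 = 33.
Best is crate G, crate E, crate H, crate C, and crate D with total value 35.

35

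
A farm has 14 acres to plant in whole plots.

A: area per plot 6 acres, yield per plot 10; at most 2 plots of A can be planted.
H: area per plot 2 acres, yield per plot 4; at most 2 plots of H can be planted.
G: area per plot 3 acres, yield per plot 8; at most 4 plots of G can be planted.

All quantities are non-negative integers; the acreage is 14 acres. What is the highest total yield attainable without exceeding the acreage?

36

G has the best ratio (8/3); taking only G gives at most 4×8 = 32 (stopped by the area limit).
Mixing does better — 1×H and 4×G: area 14 ≤ 14, yield 1·4 + 4·8 = 36.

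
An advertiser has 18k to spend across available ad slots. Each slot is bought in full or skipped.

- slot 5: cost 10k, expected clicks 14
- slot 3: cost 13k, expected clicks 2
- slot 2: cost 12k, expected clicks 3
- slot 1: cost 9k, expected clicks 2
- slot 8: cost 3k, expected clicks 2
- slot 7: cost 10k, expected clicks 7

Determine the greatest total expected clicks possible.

16

slot 5: cost 10 ≤ 18, expected clicks 14.
slot 8 + slot 7: cost 3 + 10 = 13 ≤ 18, expected clicks 2 + 7 = 9.
slot 5 + slot 8: cost 10 + 3 = 13 ≤ 18, expected clicks 14 + 2 = 16.
Best is slot 5 and slot 8 with total expected clicks 16.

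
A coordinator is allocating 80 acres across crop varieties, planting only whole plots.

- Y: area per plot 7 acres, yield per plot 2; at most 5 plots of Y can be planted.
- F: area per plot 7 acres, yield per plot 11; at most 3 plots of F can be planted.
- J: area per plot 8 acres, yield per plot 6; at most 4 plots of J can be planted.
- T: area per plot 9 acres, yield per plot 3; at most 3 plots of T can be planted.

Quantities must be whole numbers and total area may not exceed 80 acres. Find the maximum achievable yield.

66

Take 3×F, 4×J, and 3×T: area 80 ≤ 80, yield 3·11 + 4·6 + 3·3 = 66.
F has the best ratio (11/7) and is taken to its limit of 3; remaining capacity is filled optimally with the others.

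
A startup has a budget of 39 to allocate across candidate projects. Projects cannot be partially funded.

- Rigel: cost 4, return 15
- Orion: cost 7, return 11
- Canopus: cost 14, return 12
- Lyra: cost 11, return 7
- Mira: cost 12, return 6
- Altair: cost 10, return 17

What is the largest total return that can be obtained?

Take Rigel, Orion, Canopus, and Altair: cost 4 + 7 + 14 + 10 = 35 ≤ 39, return 15 + 11 + 12 + 17 = 55.
No other feasible combination does better.

55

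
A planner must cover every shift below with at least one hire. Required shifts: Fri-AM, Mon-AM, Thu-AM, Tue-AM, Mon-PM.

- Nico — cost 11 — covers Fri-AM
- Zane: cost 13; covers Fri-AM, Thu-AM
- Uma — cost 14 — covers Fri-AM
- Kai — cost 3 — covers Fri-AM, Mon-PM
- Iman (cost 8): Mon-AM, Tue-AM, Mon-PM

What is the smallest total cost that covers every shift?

The greedy cost-per-new-shift heuristic would pick Kai, Iman, and Zane for 24, but a cheaper cover exists.
Choose Zane and Iman: together they cover Fri-AM, Mon-AM, Thu-AM, Tue-AM, Mon-PM — every shift.
Total cost: 13 + 8 = 21.
No cover costs less than 21.

21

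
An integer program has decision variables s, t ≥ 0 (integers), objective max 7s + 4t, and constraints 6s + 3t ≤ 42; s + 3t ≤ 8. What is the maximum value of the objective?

49

The continuous relaxation peaks at (6.8, 0.4) with value 49.20; rounding to a feasible lattice point costs some objective.
(s,t)=(7,0): 6·7+3·0=42≤42, 1·7+3·0=7≤8, objective 49.
(s,t)=(6,0): 6·6+3·0=36≤42, 1·6+3·0=6≤8, objective 42.
(s,t)=(5,1): 6·5+3·1=33≤42, 1·5+3·1=8≤8, objective 39.
No feasible integer point exceeds 49.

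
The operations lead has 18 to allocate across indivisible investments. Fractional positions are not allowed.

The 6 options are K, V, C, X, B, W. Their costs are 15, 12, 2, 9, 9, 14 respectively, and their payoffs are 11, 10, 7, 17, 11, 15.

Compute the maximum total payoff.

Allowing fractional choices, the relaxed optimum would be about 32.6, but investments are indivisible.
X + B: cost 9 + 9 = 18 ≤ 18, payoff 17 + 11 = 28.
C + X: cost 2 + 9 = 11 ≤ 18, payoff 7 + 17 = 24.
Best is X and B with total payoff 28.

28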